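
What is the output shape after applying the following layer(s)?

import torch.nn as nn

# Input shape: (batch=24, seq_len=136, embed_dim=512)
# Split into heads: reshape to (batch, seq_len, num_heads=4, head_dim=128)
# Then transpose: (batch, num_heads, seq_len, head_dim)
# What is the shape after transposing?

Input shape: (24, 136, 512)
  -> after reshape: (24, 136, 4, 128)
Output shape: (24, 4, 136, 128)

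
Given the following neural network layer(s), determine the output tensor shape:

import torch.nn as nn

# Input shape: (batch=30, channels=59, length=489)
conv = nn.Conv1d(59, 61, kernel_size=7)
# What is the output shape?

Input shape: (30, 59, 489)
Output shape: (30, 61, 483)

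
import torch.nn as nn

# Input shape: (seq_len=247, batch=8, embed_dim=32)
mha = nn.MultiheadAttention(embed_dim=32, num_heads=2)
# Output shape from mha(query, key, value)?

Input shape: (247, 8, 32)
Output shape: (247, 8, 32)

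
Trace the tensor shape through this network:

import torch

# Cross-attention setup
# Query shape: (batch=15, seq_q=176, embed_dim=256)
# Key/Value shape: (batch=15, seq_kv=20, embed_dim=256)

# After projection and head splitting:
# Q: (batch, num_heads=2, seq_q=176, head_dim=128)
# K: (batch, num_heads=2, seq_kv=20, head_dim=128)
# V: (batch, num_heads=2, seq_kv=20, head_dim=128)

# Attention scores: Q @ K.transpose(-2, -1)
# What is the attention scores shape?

Input shape: (15, 176, 256)
Output shape: (15, 2, 176, 20)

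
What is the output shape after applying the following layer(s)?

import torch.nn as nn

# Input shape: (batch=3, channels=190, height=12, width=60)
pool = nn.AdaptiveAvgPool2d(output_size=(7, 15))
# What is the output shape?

Input shape: (3, 190, 12, 60)
Output shape: (3, 190, 7, 15)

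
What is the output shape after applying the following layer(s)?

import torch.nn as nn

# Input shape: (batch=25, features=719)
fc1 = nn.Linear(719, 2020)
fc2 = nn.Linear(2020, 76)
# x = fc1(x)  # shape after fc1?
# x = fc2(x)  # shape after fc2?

Input shape: (25, 719)
  -> after fc1: (25, 2020)
Output shape: (25, 76)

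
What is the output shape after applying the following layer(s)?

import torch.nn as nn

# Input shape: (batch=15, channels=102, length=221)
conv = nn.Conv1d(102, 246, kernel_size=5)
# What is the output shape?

Input shape: (15, 102, 221)
Output shape: (15, 246, 217)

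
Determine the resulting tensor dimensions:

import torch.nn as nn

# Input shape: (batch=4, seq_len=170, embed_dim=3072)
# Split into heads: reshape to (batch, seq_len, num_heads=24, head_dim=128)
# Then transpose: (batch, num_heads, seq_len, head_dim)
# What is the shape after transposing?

Input shape: (4, 170, 3072)
  -> after reshape: (4, 170, 24, 128)
Output shape: (4, 24, 170, 128)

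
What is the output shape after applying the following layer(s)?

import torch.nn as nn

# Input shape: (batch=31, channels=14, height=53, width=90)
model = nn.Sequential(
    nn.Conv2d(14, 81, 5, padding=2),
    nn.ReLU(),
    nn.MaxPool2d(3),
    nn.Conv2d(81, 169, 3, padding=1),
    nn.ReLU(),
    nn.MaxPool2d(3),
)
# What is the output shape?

Input shape: (31, 14, 53, 90)
  -> after first Conv2d: (31, 81, 53, 90)
  -> after first MaxPool2d: (31, 81, 17, 30)
  -> after second Conv2d: (31, 169, 17, 30)
Output shape: (31, 169, 5, 10)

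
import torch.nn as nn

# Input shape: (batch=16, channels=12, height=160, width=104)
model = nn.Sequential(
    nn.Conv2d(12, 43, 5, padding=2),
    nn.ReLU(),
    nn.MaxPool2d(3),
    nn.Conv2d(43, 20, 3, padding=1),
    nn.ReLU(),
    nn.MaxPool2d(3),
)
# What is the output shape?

Input shape: (16, 12, 160, 104)
  -> after first Conv2d: (16, 43, 160, 104)
  -> after first MaxPool2d: (16, 43, 53, 34)
  -> after second Conv2d: (16, 20, 53, 34)
Output shape: (16, 20, 17, 11)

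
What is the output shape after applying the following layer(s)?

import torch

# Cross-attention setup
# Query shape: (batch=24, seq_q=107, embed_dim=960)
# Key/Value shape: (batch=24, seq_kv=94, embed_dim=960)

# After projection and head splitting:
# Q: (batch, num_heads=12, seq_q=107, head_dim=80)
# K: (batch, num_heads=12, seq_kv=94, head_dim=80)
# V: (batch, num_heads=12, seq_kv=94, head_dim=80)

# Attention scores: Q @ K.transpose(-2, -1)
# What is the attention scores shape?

Input shape: (24, 107, 960)
Output shape: (24, 12, 107, 94)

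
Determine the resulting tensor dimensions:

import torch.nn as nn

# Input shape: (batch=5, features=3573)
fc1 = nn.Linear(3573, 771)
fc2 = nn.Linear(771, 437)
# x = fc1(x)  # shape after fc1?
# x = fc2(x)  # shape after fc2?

Input shape: (5, 3573)
  -> after fc1: (5, 771)
Output shape: (5, 437)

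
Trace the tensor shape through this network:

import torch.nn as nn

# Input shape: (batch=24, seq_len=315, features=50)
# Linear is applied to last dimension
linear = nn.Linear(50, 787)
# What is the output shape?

Input shape: (24, 315, 50)
Output shape: (24, 315, 787)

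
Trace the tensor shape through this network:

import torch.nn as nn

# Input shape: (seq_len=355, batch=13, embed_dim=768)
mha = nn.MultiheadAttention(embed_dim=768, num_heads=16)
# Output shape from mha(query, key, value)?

Input shape: (355, 13, 768)
Output shape: (355, 13, 768)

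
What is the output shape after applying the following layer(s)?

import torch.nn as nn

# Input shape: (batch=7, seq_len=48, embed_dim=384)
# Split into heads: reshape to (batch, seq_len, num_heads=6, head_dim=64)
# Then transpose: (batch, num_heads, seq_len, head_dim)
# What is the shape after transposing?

Input shape: (7, 48, 384)
  -> after reshape: (7, 48, 6, 64)
Output shape: (7, 6, 48, 64)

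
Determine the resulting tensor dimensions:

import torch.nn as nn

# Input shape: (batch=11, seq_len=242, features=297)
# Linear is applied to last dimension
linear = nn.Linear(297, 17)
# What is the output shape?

Input shape: (11, 242, 297)
Output shape: (11, 242, 17)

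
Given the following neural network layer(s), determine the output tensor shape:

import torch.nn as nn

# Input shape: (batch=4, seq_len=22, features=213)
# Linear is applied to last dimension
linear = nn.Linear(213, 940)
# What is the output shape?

Input shape: (4, 22, 213)
Output shape: (4, 22, 940)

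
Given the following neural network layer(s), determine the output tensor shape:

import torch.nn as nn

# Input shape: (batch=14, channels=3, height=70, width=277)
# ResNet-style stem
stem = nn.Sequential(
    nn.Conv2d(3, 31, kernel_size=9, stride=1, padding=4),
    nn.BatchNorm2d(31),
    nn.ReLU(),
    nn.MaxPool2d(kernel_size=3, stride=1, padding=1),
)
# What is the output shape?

Input shape: (14, 3, 70, 277)
  -> after Conv2d 9x9 stride=1: (14, 31, 70, 277)
Output shape: (14, 31, 70, 277)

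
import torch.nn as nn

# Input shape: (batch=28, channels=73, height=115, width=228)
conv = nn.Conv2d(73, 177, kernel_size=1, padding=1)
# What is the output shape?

Input shape: (28, 73, 115, 228)
Output shape: (28, 177, 117, 230)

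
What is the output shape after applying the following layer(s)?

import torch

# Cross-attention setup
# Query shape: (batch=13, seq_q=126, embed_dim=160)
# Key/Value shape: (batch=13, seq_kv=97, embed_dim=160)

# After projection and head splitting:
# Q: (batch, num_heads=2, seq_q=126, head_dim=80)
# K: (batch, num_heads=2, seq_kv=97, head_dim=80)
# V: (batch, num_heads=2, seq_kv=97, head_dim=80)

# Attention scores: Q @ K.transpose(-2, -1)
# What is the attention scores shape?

Input shape: (13, 126, 160)
Output shape: (13, 2, 126, 97)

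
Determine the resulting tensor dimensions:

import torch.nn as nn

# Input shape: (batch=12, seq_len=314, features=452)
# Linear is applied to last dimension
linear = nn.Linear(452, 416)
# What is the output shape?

Input shape: (12, 314, 452)
Output shape: (12, 314, 416)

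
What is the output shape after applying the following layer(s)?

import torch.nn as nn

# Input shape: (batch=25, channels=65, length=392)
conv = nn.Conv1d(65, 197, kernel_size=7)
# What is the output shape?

Input shape: (25, 65, 392)
Output shape: (25, 197, 386)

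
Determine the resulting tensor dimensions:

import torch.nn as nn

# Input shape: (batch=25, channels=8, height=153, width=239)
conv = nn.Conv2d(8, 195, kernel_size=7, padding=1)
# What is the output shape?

Input shape: (25, 8, 153, 239)
Output shape: (25, 195, 149, 235)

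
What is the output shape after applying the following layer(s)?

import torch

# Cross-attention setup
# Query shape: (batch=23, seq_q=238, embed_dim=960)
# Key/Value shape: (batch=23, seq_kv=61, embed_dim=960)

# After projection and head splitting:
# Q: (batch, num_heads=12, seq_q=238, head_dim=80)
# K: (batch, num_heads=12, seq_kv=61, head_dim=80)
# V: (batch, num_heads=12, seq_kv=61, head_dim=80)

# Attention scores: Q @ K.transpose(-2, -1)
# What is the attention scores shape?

Input shape: (23, 238, 960)
Output shape: (23, 12, 238, 61)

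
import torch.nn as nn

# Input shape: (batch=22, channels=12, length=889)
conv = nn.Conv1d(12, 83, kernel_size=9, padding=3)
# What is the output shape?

Input shape: (22, 12, 889)
Output shape: (22, 83, 887)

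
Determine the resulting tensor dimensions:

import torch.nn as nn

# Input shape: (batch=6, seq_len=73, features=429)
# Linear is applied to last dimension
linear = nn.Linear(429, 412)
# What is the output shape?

Input shape: (6, 73, 429)
Output shape: (6, 73, 412)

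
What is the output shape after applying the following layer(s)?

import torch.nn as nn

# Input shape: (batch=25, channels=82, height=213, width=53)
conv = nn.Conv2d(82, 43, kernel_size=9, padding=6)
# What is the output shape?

Input shape: (25, 82, 213, 53)
Output shape: (25, 43, 217, 57)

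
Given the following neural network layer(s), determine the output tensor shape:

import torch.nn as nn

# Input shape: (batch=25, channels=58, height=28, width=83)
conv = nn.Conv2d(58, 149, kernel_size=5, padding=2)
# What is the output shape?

Input shape: (25, 58, 28, 83)
Output shape: (25, 149, 28, 83)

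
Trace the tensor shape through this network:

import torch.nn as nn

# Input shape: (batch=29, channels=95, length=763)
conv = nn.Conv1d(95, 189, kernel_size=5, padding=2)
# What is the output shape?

Input shape: (29, 95, 763)
Output shape: (29, 189, 763)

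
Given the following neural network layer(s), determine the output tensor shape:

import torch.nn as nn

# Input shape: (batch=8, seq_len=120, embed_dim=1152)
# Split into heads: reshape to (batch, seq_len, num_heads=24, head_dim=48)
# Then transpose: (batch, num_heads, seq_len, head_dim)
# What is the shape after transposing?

Input shape: (8, 120, 1152)
  -> after reshape: (8, 120, 24, 48)
Output shape: (8, 24, 120, 48)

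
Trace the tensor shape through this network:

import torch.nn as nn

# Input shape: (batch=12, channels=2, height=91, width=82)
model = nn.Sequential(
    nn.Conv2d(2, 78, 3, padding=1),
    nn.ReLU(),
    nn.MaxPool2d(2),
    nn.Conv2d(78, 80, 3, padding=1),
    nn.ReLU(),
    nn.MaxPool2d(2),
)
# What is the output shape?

Input shape: (12, 2, 91, 82)
  -> after first Conv2d: (12, 78, 91, 82)
  -> after first MaxPool2d: (12, 78, 45, 41)
  -> after second Conv2d: (12, 80, 45, 41)
Output shape: (12, 80, 22, 20)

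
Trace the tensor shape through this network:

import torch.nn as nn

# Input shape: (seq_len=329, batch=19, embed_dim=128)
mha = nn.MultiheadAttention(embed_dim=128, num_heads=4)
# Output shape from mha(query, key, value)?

Input shape: (329, 19, 128)
Output shape: (329, 19, 128)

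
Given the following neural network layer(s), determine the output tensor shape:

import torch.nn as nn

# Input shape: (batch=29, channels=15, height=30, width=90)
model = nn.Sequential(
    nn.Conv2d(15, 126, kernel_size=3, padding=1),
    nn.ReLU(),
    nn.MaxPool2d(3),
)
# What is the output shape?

Input shape: (29, 15, 30, 90)
  -> after Conv2d: (29, 126, 30, 90)
  -> after ReLU: (29, 126, 30, 90)
Output shape: (29, 126, 10, 30)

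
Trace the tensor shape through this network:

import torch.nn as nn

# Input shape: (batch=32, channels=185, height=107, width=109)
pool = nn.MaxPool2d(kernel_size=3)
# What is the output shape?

Input shape: (32, 185, 107, 109)
Output shape: (32, 185, 35, 36)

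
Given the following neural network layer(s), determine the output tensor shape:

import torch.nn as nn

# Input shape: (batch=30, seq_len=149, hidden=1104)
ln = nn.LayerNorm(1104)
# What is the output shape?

Input shape: (30, 149, 1104)
Output shape: (30, 149, 1104)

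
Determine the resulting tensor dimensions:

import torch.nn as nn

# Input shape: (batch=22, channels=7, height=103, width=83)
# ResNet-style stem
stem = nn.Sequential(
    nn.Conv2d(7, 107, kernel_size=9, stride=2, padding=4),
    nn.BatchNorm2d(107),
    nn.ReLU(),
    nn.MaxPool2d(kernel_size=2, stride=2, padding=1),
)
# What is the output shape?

Input shape: (22, 7, 103, 83)
  -> after Conv2d 9x9 stride=2: (22, 107, 52, 42)
Output shape: (22, 107, 27, 22)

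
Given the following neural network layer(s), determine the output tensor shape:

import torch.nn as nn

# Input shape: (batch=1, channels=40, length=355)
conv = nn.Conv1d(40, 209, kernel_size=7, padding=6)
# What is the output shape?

Input shape: (1, 40, 355)
Output shape: (1, 209, 361)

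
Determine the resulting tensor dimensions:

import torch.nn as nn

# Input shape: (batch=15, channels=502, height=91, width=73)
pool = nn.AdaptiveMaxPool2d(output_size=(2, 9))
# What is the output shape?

Input shape: (15, 502, 91, 73)
Output shape: (15, 502, 2, 9)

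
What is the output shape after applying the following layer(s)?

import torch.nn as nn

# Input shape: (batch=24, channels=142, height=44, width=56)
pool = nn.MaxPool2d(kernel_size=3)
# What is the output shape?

Input shape: (24, 142, 44, 56)
Output shape: (24, 142, 14, 18)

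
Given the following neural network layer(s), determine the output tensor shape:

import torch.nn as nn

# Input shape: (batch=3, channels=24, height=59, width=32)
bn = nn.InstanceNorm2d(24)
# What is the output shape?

Input shape: (3, 24, 59, 32)
Output shape: (3, 24, 59, 32)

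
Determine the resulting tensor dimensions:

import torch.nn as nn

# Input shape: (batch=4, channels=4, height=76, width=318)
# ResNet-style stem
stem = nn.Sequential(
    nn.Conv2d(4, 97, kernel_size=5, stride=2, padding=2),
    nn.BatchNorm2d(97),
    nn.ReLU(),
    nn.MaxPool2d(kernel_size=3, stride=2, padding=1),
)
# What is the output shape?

Input shape: (4, 4, 76, 318)
  -> after Conv2d 5x5 stride=2: (4, 97, 38, 159)
Output shape: (4, 97, 19, 80)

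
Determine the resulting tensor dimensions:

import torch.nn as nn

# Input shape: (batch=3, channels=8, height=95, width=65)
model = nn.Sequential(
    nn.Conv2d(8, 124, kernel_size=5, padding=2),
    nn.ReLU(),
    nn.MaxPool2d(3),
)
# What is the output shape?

Input shape: (3, 8, 95, 65)
  -> after Conv2d: (3, 124, 95, 65)
  -> after ReLU: (3, 124, 95, 65)
Output shape: (3, 124, 31, 21)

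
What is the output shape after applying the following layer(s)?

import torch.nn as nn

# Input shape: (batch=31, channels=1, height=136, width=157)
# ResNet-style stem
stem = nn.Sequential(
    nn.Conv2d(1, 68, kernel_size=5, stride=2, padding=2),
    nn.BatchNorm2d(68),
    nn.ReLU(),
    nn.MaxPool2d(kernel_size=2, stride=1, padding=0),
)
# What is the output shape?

Input shape: (31, 1, 136, 157)
  -> after Conv2d 5x5 stride=2: (31, 68, 68, 79)
Output shape: (31, 68, 67, 78)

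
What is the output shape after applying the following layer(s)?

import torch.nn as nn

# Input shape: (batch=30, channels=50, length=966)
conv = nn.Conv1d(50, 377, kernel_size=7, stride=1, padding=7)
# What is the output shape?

Input shape: (30, 50, 966)
Output shape: (30, 377, 974)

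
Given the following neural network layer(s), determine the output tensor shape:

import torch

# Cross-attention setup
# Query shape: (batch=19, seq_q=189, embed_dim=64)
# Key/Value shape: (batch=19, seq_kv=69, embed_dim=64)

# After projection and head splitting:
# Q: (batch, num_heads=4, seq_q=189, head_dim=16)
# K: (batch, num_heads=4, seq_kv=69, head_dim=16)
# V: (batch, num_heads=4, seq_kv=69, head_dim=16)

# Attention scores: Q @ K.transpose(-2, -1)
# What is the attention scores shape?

Input shape: (19, 189, 64)
Output shape: (19, 4, 189, 69)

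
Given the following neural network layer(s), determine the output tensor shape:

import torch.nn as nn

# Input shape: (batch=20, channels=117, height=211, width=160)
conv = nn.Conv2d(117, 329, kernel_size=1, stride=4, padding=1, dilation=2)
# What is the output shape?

Input shape: (20, 117, 211, 160)
Output shape: (20, 329, 54, 41)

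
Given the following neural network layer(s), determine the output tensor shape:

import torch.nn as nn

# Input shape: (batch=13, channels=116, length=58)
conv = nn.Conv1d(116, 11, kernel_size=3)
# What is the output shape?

Input shape: (13, 116, 58)
Output shape: (13, 11, 56)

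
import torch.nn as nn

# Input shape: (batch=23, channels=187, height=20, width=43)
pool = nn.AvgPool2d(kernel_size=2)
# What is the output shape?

Input shape: (23, 187, 20, 43)
Output shape: (23, 187, 10, 21)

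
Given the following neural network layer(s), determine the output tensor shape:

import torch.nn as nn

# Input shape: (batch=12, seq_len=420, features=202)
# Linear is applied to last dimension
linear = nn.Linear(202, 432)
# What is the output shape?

Input shape: (12, 420, 202)
Output shape: (12, 420, 432)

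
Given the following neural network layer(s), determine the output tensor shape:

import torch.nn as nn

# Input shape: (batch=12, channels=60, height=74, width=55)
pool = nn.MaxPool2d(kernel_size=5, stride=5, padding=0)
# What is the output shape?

Input shape: (12, 60, 74, 55)
Output shape: (12, 60, 14, 11)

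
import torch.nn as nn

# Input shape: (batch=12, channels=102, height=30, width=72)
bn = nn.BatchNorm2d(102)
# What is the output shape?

Input shape: (12, 102, 30, 72)
Output shape: (12, 102, 30, 72)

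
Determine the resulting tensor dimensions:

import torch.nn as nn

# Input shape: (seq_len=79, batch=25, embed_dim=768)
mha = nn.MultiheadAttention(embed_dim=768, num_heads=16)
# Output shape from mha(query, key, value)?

Input shape: (79, 25, 768)
Output shape: (79, 25, 768)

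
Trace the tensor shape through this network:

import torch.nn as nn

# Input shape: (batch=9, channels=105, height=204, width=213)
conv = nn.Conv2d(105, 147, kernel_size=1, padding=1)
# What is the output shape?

Input shape: (9, 105, 204, 213)
Output shape: (9, 147, 206, 215)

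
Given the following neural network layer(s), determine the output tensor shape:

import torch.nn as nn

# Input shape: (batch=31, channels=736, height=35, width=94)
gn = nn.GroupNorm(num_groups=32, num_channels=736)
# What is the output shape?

Input shape: (31, 736, 35, 94)
Output shape: (31, 736, 35, 94)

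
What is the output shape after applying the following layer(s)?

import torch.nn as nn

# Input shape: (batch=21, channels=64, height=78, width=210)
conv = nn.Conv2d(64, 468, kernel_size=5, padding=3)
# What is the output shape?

Input shape: (21, 64, 78, 210)
Output shape: (21, 468, 80, 212)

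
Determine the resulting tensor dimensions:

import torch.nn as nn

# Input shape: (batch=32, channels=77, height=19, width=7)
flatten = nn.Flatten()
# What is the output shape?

Input shape: (32, 77, 19, 7)
Output shape: (32, 10241)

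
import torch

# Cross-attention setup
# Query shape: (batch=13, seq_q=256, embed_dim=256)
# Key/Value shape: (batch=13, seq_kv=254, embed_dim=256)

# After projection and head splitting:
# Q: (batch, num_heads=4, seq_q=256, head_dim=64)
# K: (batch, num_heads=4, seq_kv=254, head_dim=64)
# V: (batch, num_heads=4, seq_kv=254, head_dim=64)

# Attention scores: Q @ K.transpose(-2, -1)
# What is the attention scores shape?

Input shape: (13, 256, 256)
Output shape: (13, 4, 256, 254)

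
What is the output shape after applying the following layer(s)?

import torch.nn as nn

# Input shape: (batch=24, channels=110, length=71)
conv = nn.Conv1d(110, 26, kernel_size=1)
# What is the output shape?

Input shape: (24, 110, 71)
Output shape: (24, 26, 71)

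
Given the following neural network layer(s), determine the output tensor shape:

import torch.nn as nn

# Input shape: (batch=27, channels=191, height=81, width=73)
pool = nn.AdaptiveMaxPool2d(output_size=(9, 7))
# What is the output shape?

Input shape: (27, 191, 81, 73)
Output shape: (27, 191, 9, 7)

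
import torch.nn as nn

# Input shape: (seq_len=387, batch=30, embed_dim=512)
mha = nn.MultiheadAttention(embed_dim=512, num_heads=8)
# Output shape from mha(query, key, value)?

Input shape: (387, 30, 512)
Output shape: (387, 30, 512)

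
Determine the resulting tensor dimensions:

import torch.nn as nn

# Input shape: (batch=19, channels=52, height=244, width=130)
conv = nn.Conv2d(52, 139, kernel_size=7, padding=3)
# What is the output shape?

Input shape: (19, 52, 244, 130)
Output shape: (19, 139, 244, 130)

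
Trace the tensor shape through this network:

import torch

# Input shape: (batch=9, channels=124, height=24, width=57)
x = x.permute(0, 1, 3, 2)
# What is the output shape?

Input shape: (9, 124, 24, 57)
Output shape: (9, 124, 57, 24)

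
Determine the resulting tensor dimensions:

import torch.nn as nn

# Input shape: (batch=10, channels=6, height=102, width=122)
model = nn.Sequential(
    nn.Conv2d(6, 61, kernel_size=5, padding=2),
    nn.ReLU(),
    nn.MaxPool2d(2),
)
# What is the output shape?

Input shape: (10, 6, 102, 122)
  -> after Conv2d: (10, 61, 102, 122)
  -> after ReLU: (10, 61, 102, 122)
Output shape: (10, 61, 51, 61)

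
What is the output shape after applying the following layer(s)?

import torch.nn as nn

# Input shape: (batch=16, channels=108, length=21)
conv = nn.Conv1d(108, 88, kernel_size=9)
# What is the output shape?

Input shape: (16, 108, 21)
Output shape: (16, 88, 13)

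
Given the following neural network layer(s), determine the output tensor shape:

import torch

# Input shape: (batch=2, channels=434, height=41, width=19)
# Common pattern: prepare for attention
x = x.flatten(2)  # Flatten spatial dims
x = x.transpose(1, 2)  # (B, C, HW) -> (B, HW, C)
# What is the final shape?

Input shape: (2, 434, 41, 19)
  -> after flatten(2): (2, 434, 779)
Output shape: (2, 779, 434)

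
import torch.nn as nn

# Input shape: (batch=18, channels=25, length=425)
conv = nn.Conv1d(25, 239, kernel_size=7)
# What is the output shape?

Input shape: (18, 25, 425)
Output shape: (18, 239, 419)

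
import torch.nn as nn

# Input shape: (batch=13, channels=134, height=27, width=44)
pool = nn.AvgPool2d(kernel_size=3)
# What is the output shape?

Input shape: (13, 134, 27, 44)
Output shape: (13, 134, 9, 14)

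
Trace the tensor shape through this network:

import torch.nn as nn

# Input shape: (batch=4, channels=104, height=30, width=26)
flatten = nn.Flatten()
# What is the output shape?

Input shape: (4, 104, 30, 26)
Output shape: (4, 81120)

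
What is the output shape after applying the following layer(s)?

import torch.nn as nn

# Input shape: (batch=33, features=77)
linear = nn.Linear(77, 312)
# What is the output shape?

Input shape: (33, 77)
Output shape: (33, 312)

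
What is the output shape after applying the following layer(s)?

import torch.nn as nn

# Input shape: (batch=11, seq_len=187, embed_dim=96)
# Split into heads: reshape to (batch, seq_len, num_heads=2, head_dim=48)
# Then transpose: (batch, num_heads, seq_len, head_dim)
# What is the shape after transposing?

Input shape: (11, 187, 96)
  -> after reshape: (11, 187, 2, 48)
Output shape: (11, 2, 187, 48)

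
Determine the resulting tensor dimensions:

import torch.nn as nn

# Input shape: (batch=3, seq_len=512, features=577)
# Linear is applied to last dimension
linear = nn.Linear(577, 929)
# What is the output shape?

Input shape: (3, 512, 577)
Output shape: (3, 512, 929)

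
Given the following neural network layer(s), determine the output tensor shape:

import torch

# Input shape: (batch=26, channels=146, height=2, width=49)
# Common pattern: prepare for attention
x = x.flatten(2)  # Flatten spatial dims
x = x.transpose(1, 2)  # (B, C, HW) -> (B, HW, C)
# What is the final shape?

Input shape: (26, 146, 2, 49)
  -> after flatten(2): (26, 146, 98)
Output shape: (26, 98, 146)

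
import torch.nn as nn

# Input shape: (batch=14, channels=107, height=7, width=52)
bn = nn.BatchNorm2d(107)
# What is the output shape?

Input shape: (14, 107, 7, 52)
Output shape: (14, 107, 7, 52)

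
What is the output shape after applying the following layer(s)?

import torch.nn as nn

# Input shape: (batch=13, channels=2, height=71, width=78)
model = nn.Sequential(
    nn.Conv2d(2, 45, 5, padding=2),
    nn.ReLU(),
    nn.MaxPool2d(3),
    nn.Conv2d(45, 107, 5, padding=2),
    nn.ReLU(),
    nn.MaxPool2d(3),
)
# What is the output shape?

Input shape: (13, 2, 71, 78)
  -> after first Conv2d: (13, 45, 71, 78)
  -> after first MaxPool2d: (13, 45, 23, 26)
  -> after second Conv2d: (13, 107, 23, 26)
Output shape: (13, 107, 7, 8)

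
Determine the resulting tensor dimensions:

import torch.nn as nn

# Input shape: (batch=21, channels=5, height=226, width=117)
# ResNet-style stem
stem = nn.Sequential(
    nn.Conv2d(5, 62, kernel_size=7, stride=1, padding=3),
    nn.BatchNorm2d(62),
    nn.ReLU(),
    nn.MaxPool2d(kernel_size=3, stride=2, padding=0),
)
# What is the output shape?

Input shape: (21, 5, 226, 117)
  -> after Conv2d 7x7 stride=1: (21, 62, 226, 117)
Output shape: (21, 62, 112, 58)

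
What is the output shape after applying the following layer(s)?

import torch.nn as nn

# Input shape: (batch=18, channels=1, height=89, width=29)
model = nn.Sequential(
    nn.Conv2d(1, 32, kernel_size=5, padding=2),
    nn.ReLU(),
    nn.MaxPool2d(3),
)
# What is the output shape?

Input shape: (18, 1, 89, 29)
  -> after Conv2d: (18, 32, 89, 29)
  -> after ReLU: (18, 32, 89, 29)
Output shape: (18, 32, 29, 9)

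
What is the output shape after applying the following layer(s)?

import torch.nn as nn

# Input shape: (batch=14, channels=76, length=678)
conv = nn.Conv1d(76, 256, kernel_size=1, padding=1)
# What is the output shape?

Input shape: (14, 76, 678)
Output shape: (14, 256, 680)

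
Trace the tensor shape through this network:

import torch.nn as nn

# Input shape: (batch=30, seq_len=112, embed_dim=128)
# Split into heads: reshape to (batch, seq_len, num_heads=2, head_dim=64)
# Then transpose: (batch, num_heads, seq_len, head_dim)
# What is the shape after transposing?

Input shape: (30, 112, 128)
  -> after reshape: (30, 112, 2, 64)
Output shape: (30, 2, 112, 64)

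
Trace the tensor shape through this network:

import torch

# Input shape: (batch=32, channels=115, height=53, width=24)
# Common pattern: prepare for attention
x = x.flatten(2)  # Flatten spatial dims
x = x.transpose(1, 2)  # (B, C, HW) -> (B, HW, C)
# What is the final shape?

Input shape: (32, 115, 53, 24)
  -> after flatten(2): (32, 115, 1272)
Output shape: (32, 1272, 115)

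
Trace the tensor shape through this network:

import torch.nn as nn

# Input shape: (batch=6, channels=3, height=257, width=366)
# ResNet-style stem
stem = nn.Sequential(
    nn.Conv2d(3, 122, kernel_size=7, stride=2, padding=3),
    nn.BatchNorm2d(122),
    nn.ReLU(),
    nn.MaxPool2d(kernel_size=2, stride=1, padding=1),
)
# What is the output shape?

Input shape: (6, 3, 257, 366)
  -> after Conv2d 7x7 stride=2: (6, 122, 129, 183)
Output shape: (6, 122, 130, 184)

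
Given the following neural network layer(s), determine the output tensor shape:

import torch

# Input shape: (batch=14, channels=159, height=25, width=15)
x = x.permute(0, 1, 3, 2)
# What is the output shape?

Input shape: (14, 159, 25, 15)
Output shape: (14, 159, 15, 25)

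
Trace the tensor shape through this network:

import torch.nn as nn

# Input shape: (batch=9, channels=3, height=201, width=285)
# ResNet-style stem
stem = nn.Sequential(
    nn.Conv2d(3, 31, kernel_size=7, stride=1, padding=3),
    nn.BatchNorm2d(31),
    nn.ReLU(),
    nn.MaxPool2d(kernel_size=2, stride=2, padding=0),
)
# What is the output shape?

Input shape: (9, 3, 201, 285)
  -> after Conv2d 7x7 stride=1: (9, 31, 201, 285)
Output shape: (9, 31, 100, 142)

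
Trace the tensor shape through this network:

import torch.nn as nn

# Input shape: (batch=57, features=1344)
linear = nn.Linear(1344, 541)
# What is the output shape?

Input shape: (57, 1344)
Output shape: (57, 541)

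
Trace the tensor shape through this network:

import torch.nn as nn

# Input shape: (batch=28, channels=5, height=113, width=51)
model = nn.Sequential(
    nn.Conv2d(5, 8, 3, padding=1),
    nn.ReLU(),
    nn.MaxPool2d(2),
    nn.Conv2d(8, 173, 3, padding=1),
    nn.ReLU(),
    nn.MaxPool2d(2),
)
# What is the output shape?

Input shape: (28, 5, 113, 51)
  -> after first Conv2d: (28, 8, 113, 51)
  -> after first MaxPool2d: (28, 8, 56, 25)
  -> after second Conv2d: (28, 173, 56, 25)
Output shape: (28, 173, 28, 12)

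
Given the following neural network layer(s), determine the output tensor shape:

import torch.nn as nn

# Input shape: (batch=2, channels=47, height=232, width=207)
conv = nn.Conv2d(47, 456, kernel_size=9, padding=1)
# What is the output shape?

Input shape: (2, 47, 232, 207)
Output shape: (2, 456, 226, 201)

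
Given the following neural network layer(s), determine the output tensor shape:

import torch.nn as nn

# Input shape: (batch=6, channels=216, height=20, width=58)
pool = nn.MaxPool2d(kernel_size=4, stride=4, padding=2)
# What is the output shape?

Input shape: (6, 216, 20, 58)
Output shape: (6, 216, 6, 15)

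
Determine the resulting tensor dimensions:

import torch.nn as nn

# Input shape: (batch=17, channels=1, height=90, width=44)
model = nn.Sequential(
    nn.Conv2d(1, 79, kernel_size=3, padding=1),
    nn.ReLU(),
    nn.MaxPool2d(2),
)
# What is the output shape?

Input shape: (17, 1, 90, 44)
  -> after Conv2d: (17, 79, 90, 44)
  -> after ReLU: (17, 79, 90, 44)
Output shape: (17, 79, 45, 22)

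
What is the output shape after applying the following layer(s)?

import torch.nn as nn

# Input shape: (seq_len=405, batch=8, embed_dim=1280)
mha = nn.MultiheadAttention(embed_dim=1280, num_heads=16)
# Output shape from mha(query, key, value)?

Input shape: (405, 8, 1280)
Output shape: (405, 8, 1280)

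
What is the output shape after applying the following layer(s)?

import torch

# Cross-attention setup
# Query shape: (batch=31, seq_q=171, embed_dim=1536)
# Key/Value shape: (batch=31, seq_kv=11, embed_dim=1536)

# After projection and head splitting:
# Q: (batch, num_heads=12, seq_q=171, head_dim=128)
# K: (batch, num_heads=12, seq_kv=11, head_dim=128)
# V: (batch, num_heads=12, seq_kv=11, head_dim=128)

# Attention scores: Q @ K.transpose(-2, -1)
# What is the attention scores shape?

Input shape: (31, 171, 1536)
Output shape: (31, 12, 171, 11)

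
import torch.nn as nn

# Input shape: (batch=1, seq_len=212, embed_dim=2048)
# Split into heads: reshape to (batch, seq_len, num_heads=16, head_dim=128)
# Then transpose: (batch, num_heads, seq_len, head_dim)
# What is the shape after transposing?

Input shape: (1, 212, 2048)
  -> after reshape: (1, 212, 16, 128)
Output shape: (1, 16, 212, 128)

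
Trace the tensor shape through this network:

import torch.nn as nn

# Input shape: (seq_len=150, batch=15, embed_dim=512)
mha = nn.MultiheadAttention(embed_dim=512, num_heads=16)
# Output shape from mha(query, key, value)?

Input shape: (150, 15, 512)
Output shape: (150, 15, 512)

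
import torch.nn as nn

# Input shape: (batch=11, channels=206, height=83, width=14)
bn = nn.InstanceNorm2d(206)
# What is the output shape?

Input shape: (11, 206, 83, 14)
Output shape: (11, 206, 83, 14)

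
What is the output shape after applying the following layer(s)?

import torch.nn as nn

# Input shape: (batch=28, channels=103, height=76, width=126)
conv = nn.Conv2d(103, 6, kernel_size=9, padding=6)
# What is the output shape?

Input shape: (28, 103, 76, 126)
Output shape: (28, 6, 80, 130)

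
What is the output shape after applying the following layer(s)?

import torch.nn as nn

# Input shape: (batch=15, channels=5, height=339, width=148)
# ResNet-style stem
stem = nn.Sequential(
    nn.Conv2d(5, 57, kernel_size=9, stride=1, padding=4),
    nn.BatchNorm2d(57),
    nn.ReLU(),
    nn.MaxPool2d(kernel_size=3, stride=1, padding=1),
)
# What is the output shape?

Input shape: (15, 5, 339, 148)
  -> after Conv2d 9x9 stride=1: (15, 57, 339, 148)
Output shape: (15, 57, 339, 148)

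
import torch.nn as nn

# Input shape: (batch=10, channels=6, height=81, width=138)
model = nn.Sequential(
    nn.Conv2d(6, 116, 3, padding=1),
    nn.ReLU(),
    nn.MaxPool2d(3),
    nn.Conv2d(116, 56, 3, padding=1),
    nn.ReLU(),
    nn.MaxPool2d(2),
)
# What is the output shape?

Input shape: (10, 6, 81, 138)
  -> after first Conv2d: (10, 116, 81, 138)
  -> after first MaxPool2d: (10, 116, 27, 46)
  -> after second Conv2d: (10, 56, 27, 46)
Output shape: (10, 56, 13, 23)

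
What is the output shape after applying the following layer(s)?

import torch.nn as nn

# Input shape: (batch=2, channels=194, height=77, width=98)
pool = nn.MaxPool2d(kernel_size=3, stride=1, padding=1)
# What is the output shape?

Input shape: (2, 194, 77, 98)
Output shape: (2, 194, 77, 98)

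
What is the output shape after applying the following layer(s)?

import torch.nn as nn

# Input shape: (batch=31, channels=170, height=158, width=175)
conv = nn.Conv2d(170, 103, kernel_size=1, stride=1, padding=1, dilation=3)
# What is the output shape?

Input shape: (31, 170, 158, 175)
Output shape: (31, 103, 160, 177)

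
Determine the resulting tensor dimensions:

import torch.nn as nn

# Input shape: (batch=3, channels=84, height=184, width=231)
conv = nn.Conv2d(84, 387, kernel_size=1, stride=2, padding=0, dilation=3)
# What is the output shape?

Input shape: (3, 84, 184, 231)
Output shape: (3, 387, 92, 116)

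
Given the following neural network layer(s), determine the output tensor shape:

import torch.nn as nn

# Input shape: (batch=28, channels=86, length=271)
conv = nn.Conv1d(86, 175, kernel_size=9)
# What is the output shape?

Input shape: (28, 86, 271)
Output shape: (28, 175, 263)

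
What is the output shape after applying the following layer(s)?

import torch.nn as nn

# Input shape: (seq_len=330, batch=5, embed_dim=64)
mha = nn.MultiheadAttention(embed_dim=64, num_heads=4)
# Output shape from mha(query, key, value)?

Input shape: (330, 5, 64)
Output shape: (330, 5, 64)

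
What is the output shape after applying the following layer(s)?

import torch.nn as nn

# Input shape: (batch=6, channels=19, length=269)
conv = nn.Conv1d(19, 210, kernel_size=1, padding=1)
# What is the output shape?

Input shape: (6, 19, 269)
Output shape: (6, 210, 271)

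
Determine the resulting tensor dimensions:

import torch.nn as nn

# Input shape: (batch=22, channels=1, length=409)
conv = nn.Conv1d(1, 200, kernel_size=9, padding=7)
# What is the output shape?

Input shape: (22, 1, 409)
Output shape: (22, 200, 415)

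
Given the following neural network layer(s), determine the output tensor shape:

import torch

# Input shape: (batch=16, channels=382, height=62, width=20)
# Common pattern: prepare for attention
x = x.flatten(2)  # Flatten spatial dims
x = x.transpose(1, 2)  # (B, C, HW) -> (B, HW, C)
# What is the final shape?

Input shape: (16, 382, 62, 20)
  -> after flatten(2): (16, 382, 1240)
Output shape: (16, 1240, 382)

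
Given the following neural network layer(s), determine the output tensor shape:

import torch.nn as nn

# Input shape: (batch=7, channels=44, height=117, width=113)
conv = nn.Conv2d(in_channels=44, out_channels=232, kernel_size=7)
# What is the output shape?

Input shape: (7, 44, 117, 113)
Output shape: (7, 232, 111, 107)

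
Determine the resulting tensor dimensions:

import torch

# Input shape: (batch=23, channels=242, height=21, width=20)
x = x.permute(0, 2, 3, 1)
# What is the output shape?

Input shape: (23, 242, 21, 20)
Output shape: (23, 21, 20, 242)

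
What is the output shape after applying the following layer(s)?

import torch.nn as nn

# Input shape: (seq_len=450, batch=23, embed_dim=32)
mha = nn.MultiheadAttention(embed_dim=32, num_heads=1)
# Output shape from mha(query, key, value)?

Input shape: (450, 23, 32)
Output shape: (450, 23, 32)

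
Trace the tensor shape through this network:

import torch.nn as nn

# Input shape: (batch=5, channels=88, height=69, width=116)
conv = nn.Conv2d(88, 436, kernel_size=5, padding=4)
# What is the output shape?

Input shape: (5, 88, 69, 116)
Output shape: (5, 436, 73, 120)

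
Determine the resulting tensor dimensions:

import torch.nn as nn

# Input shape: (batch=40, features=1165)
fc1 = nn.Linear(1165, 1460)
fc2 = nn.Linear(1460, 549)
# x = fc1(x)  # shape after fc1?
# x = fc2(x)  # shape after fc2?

Input shape: (40, 1165)
  -> after fc1: (40, 1460)
Output shape: (40, 549)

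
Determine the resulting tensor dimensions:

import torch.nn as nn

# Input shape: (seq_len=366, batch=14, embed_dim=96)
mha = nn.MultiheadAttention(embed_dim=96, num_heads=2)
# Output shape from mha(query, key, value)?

Input shape: (366, 14, 96)
Output shape: (366, 14, 96)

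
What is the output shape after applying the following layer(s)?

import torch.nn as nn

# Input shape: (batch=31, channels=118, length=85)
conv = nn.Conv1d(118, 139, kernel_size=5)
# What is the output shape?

Input shape: (31, 118, 85)
Output shape: (31, 139, 81)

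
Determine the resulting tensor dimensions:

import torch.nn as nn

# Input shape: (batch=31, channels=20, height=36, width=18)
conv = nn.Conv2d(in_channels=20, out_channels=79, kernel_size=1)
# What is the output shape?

Input shape: (31, 20, 36, 18)
Output shape: (31, 79, 36, 18)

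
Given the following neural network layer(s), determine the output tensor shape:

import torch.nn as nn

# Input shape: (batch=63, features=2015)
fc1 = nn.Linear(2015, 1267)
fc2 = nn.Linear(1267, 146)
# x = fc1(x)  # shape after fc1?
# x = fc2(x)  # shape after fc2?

Input shape: (63, 2015)
  -> after fc1: (63, 1267)
Output shape: (63, 146)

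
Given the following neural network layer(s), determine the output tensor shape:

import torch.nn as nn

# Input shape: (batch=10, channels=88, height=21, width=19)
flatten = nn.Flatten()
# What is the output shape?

Input shape: (10, 88, 21, 19)
Output shape: (10, 35112)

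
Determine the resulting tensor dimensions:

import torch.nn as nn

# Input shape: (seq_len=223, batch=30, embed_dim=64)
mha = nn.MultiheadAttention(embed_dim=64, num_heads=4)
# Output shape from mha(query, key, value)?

Input shape: (223, 30, 64)
Output shape: (223, 30, 64)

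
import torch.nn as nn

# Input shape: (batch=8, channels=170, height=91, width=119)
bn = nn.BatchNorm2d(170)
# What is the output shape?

Input shape: (8, 170, 91, 119)
Output shape: (8, 170, 91, 119)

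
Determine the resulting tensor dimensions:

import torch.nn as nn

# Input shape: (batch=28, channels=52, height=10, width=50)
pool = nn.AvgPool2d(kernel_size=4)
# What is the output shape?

Input shape: (28, 52, 10, 50)
Output shape: (28, 52, 2, 12)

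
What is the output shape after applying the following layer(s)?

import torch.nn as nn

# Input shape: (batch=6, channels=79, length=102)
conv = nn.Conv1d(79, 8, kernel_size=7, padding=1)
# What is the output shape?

Input shape: (6, 79, 102)
Output shape: (6, 8, 98)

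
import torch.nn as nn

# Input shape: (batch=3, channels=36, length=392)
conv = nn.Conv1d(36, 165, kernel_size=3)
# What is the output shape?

Input shape: (3, 36, 392)
Output shape: (3, 165, 390)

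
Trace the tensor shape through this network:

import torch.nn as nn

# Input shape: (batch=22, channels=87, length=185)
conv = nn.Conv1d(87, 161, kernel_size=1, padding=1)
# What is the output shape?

Input shape: (22, 87, 185)
Output shape: (22, 161, 187)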